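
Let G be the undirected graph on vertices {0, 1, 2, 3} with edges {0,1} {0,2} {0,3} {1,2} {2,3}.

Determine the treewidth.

2

A width-2 tree decomposition is:
Bags: B1 = {0, 2, 3}  B2 = {0, 1, 2}
Tree: B1–B2
Each bag holds 3 vertices, so the decomposition has width 2, which upper-bounds the treewidth. On the other hand G contains the 3-clique {0, 1, 2}. A clique must lie in a single bag of any decomposition, so no decomposition can have width below 2. Hence tw(G) = 2 exactly.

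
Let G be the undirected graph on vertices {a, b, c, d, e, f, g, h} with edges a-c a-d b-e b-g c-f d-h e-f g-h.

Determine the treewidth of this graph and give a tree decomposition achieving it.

The largest bag has 3 vertices, giving width 2; this decomposition certifies tw(G) ≤ 2. The edges f–c–a–d–h–g–b–e–f form a cycle, so G is not a tree and its treewidth is at least 2. Hence tw(G) = 2 exactly.

Treewidth 2.
One optimal decomposition is:
Bags: B1 = {a, c, f}  B2 = {a, d, f}  B3 = {d, f, h}  B4 = {f, g, h}  B5 = {b, f, g}  B6 = {b, e, f}
Tree: B1–B2, B2–B3, B3–B4, B4–B5, B5–B6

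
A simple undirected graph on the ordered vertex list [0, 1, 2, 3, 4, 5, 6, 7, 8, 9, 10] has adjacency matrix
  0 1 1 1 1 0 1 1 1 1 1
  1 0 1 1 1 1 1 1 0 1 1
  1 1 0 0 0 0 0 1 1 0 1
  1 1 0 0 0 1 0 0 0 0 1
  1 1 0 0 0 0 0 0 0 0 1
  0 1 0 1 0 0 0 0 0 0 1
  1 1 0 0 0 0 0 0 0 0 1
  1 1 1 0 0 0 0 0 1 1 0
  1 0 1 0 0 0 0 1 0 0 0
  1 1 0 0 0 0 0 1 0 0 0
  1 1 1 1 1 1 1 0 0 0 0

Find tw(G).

3

A width-3 tree decomposition is:
Bags: B1 = {0, 1, 3, 10}  B2 = {0, 1, 2, 10}  B3 = {0, 1, 2, 7}  B4 = {0, 1, 6, 10}  B5 = {0, 1, 7, 9}  B6 = {0, 1, 4, 10}  B7 = {1, 3, 5, 10}  B8 = {0, 2, 7, 8}
Tree: B1–B2, B2–B3, B1–B4, B3–B5, B2–B6, B1–B7, B3–B8
Each bag holds 4 vertices, so the decomposition has width 3, which upper-bounds the treewidth. On the other hand G contains the 4-clique {0, 2, 7, 8}. A clique must lie in a single bag of any decomposition, so no decomposition can have width below 3. Hence tw(G) = 3 exactly.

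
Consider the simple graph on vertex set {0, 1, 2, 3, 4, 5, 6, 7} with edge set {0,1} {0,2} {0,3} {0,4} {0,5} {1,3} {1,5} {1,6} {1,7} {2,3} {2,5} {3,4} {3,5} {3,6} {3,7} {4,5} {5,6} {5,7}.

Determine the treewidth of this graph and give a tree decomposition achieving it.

The largest bag has 4 vertices, giving width 3; this decomposition certifies tw(G) ≤ 3. For the lower bound, the 4 vertices {0, 1, 3, 5} are pairwise adjacent, and any tree decomposition puts a clique entirely inside one bag — forcing width ≥ 3. Therefore the treewidth is 3.

Treewidth 3.
One optimal decomposition is:
Bags: B1 = {1, 3, 5, 7}  B2 = {0, 1, 3, 5}  B3 = {0, 2, 3, 5}  B4 = {1, 3, 5, 6}  B5 = {0, 3, 4, 5}
Tree: B1–B2, B2–B3, B2–B4, B3–B5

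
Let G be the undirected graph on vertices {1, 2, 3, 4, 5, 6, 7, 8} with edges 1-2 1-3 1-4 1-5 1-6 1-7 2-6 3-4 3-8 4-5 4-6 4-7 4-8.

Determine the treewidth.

A width-2 tree decomposition is:
Bags: B1 = {1, 4, 5}  B2 = {1, 4, 7}  B3 = {1, 4, 6}  B4 = {1, 2, 6}  B5 = {1, 3, 4}  B6 = {3, 4, 8}
Tree: B1–B2, B2–B3, B3–B4, B2–B5, B5–B6
Each bag holds 3 vertices, so the decomposition has width 2, which upper-bounds the treewidth. Conversely, {3, 4, 8} is a clique of size 3, and the vertices of any clique must share a bag in every tree decomposition; so some bag has ≥ 3 vertices and tw(G) ≥ 2. The upper and lower bounds meet at 2, so that is the treewidth.

2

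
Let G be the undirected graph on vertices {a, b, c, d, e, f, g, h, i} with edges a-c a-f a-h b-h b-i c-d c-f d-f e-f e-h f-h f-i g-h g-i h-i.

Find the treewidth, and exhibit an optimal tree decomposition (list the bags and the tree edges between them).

Treewidth 2.
One such decomposition:
Bags: B1 = {f, h, i}  B2 = {a, f, h}  B3 = {a, c, f}  B4 = {c, d, f}  B5 = {g, h, i}  B6 = {e, f, h}  B7 = {b, h, i}
Tree: B1–B2, B2–B3, B3–B4, B1–B5, B2–B6, B5–B7

Every bag has size at most 3, so the width is 3 − 1 = 2 and tw(G) ≤ 2. For the lower bound, the 3 vertices {g, h, i} are pairwise adjacent, and any tree decomposition puts a clique entirely inside one bag — forcing width ≥ 2. The upper and lower bounds meet at 2, so that is the treewidth.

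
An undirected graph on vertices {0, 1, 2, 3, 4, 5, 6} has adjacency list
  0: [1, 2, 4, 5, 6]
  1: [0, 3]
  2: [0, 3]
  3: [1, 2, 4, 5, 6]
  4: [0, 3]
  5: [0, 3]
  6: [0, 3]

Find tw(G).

A width-2 tree decomposition is:
Bags: B1 = {0, 3, 5}  B2 = {0, 2, 3}  B3 = {0, 1, 3}  B4 = {0, 3, 4}  B5 = {0, 3, 6}
Tree: B1–B2, B2–B3, B3–B4, B4–B5
Each bag holds 3 vertices, so the decomposition has width 2, which upper-bounds the treewidth. For the lower bound, G contains the cycle 3–5–0–2–3, so G is not a forest; only forests have treewidth ≤ 1, hence tw(G) ≥ 2. Combining the bounds, tw(G) = 2.

2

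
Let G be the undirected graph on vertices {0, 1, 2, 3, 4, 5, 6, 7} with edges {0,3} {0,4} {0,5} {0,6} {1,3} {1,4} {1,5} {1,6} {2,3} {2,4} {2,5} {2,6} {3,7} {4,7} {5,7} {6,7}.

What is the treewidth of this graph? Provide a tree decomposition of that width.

Each bag holds 5 vertices, so the decomposition has width 4, which upper-bounds the treewidth. For the lower bound: the 5 vertex sets {2,6}, {1,5}, {4,7}, {3}, {0} are disjoint, each induces a connected subgraph, and every pair is joined by at least one edge of G. Contracting each set to a single vertex therefore yields K_{5} as a minor, and since treewidth is minor-monotone, tw(G) ≥ tw(K_{5}) = 4. Combining the bounds, tw(G) = 4.

Treewidth 4.
One such decomposition:
Bags: B1 = {2, 3, 4, 5, 6}  B2 = {1, 3, 4, 5, 6}  B3 = {3, 4, 5, 6, 7}  B4 = {0, 3, 4, 5, 6}
Tree: B1–B2, B2–B3, B3–B4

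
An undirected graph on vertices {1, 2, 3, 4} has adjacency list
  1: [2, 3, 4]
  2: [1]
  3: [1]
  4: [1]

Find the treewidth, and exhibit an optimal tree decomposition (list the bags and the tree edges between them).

Every bag has size at most 2, so the width is 2 − 1 = 1 and tw(G) ≤ 1. Any graph with an edge has treewidth ≥ 1, and G has the edge 1–2. Combining the bounds, tw(G) = 1.

Treewidth 1.
One optimal decomposition is:
Bags: B1 = {1, 2}  B2 = {1, 3}  B3 = {1, 4}
Tree: B1–B2, B1–B3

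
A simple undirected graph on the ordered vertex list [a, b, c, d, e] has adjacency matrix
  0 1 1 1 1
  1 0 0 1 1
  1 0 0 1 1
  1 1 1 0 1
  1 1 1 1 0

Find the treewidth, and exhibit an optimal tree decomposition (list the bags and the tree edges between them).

The largest bag has 4 vertices, giving width 3; this decomposition certifies tw(G) ≤ 3. On the other hand G contains the 4-clique {a, c, d, e}. A clique must lie in a single bag of any decomposition, so no decomposition can have width below 3. The upper and lower bounds meet at 3, so that is the treewidth.

Treewidth 3.
One optimal decomposition is:
Bags: B1 = {a, b, d, e}  B2 = {a, c, d, e}
Tree: B1–B2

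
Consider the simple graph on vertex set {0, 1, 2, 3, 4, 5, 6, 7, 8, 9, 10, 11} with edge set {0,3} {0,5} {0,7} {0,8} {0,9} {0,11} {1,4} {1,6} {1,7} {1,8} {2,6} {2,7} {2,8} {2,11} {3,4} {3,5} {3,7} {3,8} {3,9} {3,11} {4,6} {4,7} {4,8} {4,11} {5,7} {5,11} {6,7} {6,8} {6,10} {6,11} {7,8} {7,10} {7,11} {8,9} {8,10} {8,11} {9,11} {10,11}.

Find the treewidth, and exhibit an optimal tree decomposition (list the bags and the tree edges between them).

Every bag has size at most 5, so the width is 5 − 1 = 4 and tw(G) ≤ 4. Conversely, {0, 3, 8, 9, 11} is a clique of size 5, and the vertices of any clique must share a bag in every tree decomposition; so some bag has ≥ 5 vertices and tw(G) ≥ 4. Hence tw(G) = 4 exactly.

Treewidth 4.
One such decomposition:
Bags: B1 = {3, 4, 7, 8, 11}  B2 = {4, 6, 7, 8, 11}  B3 = {0, 3, 7, 8, 11}  B4 = {1, 4, 6, 7, 8}  B5 = {0, 3, 5, 7, 11}  B6 = {2, 6, 7, 8, 11}  B7 = {6, 7, 8, 10, 11}  B8 = {0, 3, 8, 9, 11}
Tree: B1–B2, B1–B3, B2–B4, B3–B5, B2–B6, B2–B7, B3–B8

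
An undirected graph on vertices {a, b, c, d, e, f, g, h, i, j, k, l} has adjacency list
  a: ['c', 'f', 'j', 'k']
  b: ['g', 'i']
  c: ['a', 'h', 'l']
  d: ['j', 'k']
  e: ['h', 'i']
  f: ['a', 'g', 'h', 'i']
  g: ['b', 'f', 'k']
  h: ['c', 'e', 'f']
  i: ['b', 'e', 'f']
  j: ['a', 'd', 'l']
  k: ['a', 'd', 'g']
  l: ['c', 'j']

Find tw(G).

A width-3 tree decomposition is:
Bags: B1 = {c, d, j, l}  B2 = {a, c, d, j}  B3 = {a, c, d, k}  B4 = {a, c, h, k}  B5 = {a, f, h, k}  B6 = {f, g, h, k}  B7 = {e, f, g, h}  B8 = {e, f, g, i}  B9 = {b, e, g, i}
Tree: B1–B2, B2–B3, B3–B4, B4–B5, B5–B6, B6–B7, B7–B8, B8–B9
The largest bag has 4 vertices, giving width 3; this decomposition certifies tw(G) ≤ 3. For the lower bound: the 4 vertex sets {d,j,l}, {c}, {a}, {f,g,h,k} are disjoint, each induces a connected subgraph, and every pair is joined by at least one edge of G. Contracting each set to a single vertex therefore yields K_{4} as a minor, and since treewidth is minor-monotone, tw(G) ≥ tw(K_{4}) = 3. The upper and lower bounds meet at 3, so that is the treewidth.

3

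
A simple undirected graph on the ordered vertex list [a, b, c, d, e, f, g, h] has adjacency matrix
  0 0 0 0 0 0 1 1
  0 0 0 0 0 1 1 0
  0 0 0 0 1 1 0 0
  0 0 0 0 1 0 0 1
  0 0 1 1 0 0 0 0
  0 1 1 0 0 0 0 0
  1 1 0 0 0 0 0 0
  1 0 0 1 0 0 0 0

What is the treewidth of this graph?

A width-2 tree decomposition is:
Bags: B1 = {a, d, h}  B2 = {a, d, e}  B3 = {a, c, e}  B4 = {a, c, f}  B5 = {a, b, f}  B6 = {a, b, g}
Tree: B1–B2, B2–B3, B3–B4, B4–B5, B5–B6
The largest bag has 3 vertices, giving width 2; this decomposition certifies tw(G) ≤ 2. The edges a–h–d–e–c–f–b–g–a form a cycle, so G is not a tree and its treewidth is at least 2. The upper and lower bounds meet at 2, so that is the treewidth.

2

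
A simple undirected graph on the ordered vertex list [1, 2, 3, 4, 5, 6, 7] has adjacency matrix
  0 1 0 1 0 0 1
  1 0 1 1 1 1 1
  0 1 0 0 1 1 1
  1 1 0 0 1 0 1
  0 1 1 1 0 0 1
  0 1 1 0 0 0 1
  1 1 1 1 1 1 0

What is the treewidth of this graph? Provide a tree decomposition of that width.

Each bag holds 4 vertices, so the decomposition has width 3, which upper-bounds the treewidth. For the lower bound, the 4 vertices {1, 2, 4, 7} are pairwise adjacent, and any tree decomposition puts a clique entirely inside one bag — forcing width ≥ 3. Combining the bounds, tw(G) = 3.

Treewidth 3.
One optimal decomposition is:
Bags: B1 = {2, 3, 6, 7}  B2 = {2, 3, 5, 7}  B3 = {2, 4, 5, 7}  B4 = {1, 2, 4, 7}
Tree: B1–B2, B2–B3, B3–B4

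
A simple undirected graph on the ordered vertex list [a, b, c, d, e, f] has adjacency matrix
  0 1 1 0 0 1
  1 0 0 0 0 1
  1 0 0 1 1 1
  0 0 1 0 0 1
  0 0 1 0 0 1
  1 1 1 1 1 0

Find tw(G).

2

A width-2 tree decomposition is:
Bags: B1 = {a, c, f}  B2 = {a, b, f}  B3 = {c, e, f}  B4 = {c, d, f}
Tree: B1–B2, B1–B3, B3–B4
Each bag holds 3 vertices, so the decomposition has width 2, which upper-bounds the treewidth. For the lower bound, the 3 vertices {c, d, f} are pairwise adjacent, and any tree decomposition puts a clique entirely inside one bag — forcing width ≥ 2. The upper and lower bounds meet at 2, so that is the treewidth.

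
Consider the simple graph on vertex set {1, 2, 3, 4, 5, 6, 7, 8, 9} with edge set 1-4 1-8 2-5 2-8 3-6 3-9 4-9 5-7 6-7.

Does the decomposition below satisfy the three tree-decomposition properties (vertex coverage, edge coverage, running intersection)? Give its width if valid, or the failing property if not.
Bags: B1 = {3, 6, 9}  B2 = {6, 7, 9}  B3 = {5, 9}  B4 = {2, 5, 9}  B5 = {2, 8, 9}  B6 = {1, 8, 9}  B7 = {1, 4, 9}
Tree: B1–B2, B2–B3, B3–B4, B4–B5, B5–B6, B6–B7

A tree decomposition must satisfy three properties: every vertex lies in some bag; for every edge, both endpoints lie together in some bag; and for every vertex, the bags containing it form a connected subtree. Here edge (7,5) lies in no bag, so the decomposition is invalid.

No — edge (7,5) lies in no bag.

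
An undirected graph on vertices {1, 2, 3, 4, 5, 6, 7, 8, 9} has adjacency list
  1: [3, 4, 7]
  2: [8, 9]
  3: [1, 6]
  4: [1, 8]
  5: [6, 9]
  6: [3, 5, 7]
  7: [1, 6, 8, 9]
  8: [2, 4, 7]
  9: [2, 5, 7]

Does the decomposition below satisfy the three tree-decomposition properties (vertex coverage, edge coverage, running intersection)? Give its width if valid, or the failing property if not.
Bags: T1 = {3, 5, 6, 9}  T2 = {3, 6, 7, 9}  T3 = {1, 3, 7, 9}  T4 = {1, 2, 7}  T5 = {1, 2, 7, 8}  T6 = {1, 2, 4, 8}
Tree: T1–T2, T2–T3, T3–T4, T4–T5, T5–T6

A tree decomposition must satisfy three properties: every vertex lies in some bag; for every edge, both endpoints lie together in some bag; and for every vertex, the bags containing it form a connected subtree. Here edge (9,2) lies in no bag, so the decomposition is invalid.

No — edge (9,2) lies in no bag.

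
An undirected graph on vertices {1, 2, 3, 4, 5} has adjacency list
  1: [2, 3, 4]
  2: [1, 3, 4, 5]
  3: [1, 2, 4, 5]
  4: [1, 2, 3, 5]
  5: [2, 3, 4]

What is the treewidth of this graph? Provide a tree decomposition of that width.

Each bag holds 4 vertices, so the decomposition has width 3, which upper-bounds the treewidth. Conversely, {1, 2, 3, 4} is a clique of size 4, and the vertices of any clique must share a bag in every tree decomposition; so some bag has ≥ 4 vertices and tw(G) ≥ 3. Therefore the treewidth is 3.

Treewidth 3.
One optimal decomposition is:
Bags: B1 = {2, 3, 4, 5}  B2 = {1, 2, 3, 4}
Tree: B1–B2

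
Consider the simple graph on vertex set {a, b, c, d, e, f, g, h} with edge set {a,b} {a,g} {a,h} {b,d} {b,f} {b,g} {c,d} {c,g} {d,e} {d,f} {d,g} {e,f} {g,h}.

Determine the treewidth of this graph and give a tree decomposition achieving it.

Each bag holds 3 vertices, so the decomposition has width 2, which upper-bounds the treewidth. On the other hand G contains the 3-clique {c, d, g}. A clique must lie in a single bag of any decomposition, so no decomposition can have width below 2. Therefore the treewidth is 2.

Treewidth 2.
One optimal decomposition is:
Bags: B1 = {b, d, f}  B2 = {b, d, g}  B3 = {a, b, g}  B4 = {a, g, h}  B5 = {d, e, f}  B6 = {c, d, g}
Tree: B1–B2, B2–B3, B3–B4, B1–B5, B2–B6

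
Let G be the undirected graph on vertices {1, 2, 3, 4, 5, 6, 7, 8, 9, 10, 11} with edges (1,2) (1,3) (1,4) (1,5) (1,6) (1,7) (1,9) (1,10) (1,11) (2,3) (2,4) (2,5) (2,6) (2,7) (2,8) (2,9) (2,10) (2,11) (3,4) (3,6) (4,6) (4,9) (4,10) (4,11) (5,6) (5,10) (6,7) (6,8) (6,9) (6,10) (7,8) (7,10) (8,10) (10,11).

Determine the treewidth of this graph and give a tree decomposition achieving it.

Treewidth 4.
Bags: B1 = {1, 2, 4, 6, 10}  B2 = {1, 2, 5, 6, 10}  B3 = {1, 2, 6, 7, 10}  B4 = {2, 6, 7, 8, 10}  B5 = {1, 2, 4, 6, 9}  B6 = {1, 2, 3, 4, 6}  B7 = {1, 2, 4, 10, 11}
Tree: B1–B2, B1–B3, B3–B4, B1–B5, B5–B6, B1–B7

Each bag holds 5 vertices, so the decomposition has width 4, which upper-bounds the treewidth. Conversely, {2, 6, 7, 8, 10} is a clique of size 5, and the vertices of any clique must share a bag in every tree decomposition; so some bag has ≥ 5 vertices and tw(G) ≥ 4. Therefore the treewidth is 4.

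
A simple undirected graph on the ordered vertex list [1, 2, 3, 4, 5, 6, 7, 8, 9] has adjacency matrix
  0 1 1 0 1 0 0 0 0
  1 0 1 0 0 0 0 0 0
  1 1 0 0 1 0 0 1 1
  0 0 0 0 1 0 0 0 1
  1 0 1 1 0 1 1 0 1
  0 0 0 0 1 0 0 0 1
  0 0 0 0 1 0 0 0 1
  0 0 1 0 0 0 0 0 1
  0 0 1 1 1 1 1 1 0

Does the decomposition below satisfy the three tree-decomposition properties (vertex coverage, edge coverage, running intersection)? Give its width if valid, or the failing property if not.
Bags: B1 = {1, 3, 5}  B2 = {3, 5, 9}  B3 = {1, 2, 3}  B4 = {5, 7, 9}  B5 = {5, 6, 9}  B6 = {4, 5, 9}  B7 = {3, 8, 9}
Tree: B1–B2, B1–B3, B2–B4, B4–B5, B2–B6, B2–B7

Every vertex of G appears in some bag (union = {1, 2, 3, 4, 5, 6, 7, 8, 9}); every edge is covered by a bag; and for each vertex v the set of bags containing v is connected in the bag tree. The decomposition is therefore valid. The largest bag has 3 vertices, so the width is 2.

Yes; width 2.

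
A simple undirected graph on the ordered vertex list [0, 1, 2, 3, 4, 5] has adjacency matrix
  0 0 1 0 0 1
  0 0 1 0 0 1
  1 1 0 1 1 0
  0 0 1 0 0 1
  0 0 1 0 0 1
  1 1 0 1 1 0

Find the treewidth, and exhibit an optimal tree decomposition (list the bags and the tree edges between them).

The largest bag has 3 vertices, giving width 2; this decomposition certifies tw(G) ≤ 2. For the lower bound, G contains the cycle 2–4–5–0–2, so G is not a forest; only forests have treewidth ≤ 1, hence tw(G) ≥ 2. Combining the bounds, tw(G) = 2.

Treewidth 2.
One such decomposition:
Bags: B1 = {2, 4, 5}  B2 = {0, 2, 5}  B3 = {1, 2, 5}  B4 = {2, 3, 5}
Tree: B1–B2, B2–B3, B3–B4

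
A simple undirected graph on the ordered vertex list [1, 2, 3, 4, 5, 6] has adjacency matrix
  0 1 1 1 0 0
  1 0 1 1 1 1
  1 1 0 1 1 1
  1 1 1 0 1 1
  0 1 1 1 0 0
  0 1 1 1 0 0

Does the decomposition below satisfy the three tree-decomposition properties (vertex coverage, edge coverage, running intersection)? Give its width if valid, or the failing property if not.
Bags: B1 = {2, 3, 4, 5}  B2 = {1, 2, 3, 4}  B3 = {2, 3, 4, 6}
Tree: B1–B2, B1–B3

Checking the three conditions: (i) the bags cover all of {1, 2, 3, 4, 5, 6}; (ii) for each edge, some bag contains both endpoints; (iii) the bags containing any fixed vertex form a subtree. All hold, so the decomposition is valid with width 4 − 1 = 3.

Yes; width 3.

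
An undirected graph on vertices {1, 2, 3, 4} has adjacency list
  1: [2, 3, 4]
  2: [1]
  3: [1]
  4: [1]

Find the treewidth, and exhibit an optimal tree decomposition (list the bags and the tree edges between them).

Each bag holds 2 vertices, so the decomposition has width 1, which upper-bounds the treewidth. Since G has at least one edge (e.g. 1–4), it is not an edgeless graph, so tw(G) ≥ 1. The upper and lower bounds meet at 1, so that is the treewidth.

Treewidth 1.
One such decomposition:
Bags: B1 = {1, 4}  B2 = {1, 3}  B3 = {1, 2}
Tree: B1–B2, B1–B3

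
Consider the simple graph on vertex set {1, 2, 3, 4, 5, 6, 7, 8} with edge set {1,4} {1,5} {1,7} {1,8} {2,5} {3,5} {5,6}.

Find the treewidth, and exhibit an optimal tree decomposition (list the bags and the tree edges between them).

Each bag holds 2 vertices, so the decomposition has width 1, which upper-bounds the treewidth. G has an edge, so its treewidth is at least 1. The upper and lower bounds meet at 1, so that is the treewidth.

Treewidth 1.
One such decomposition:
Bags: B1 = {1, 5}  B2 = {2, 5}  B3 = {1, 7}  B4 = {3, 5}  B5 = {1, 8}  B6 = {5, 6}  B7 = {1, 4}
Tree: B1–B2, B1–B3, B2–B4, B3–B5, B1–B6, B1–B7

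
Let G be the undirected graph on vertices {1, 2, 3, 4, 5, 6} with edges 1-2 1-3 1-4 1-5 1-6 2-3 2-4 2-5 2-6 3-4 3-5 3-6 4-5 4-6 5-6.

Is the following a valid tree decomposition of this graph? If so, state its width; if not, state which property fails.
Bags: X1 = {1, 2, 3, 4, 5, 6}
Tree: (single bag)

Yes; width 5.

Checking the three conditions: (i) the bags cover all of {1, 2, 3, 4, 5, 6}; (ii) for each edge, some bag contains both endpoints; (iii) the bags containing any fixed vertex form a subtree. All hold, so the decomposition is valid with width 6 − 1 = 5.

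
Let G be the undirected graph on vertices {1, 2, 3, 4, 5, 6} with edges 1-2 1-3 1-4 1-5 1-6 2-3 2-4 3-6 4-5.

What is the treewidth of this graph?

2

A width-2 tree decomposition is:
Bags: B1 = {1, 2, 3}  B2 = {1, 2, 4}  B3 = {1, 3, 6}  B4 = {1, 4, 5}
Tree: B1–B2, B1–B3, B2–B4
Every bag has size at most 3, so the width is 3 − 1 = 2 and tw(G) ≤ 2. Conversely, {1, 2, 3} is a clique of size 3, and the vertices of any clique must share a bag in every tree decomposition; so some bag has ≥ 3 vertices and tw(G) ≥ 2. The upper and lower bounds meet at 2, so that is the treewidth.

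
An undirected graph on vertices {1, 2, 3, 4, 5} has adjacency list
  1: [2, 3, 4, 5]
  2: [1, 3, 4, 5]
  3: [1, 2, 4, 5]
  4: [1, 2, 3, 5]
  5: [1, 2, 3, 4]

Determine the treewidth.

A width-4 tree decomposition is:
Bags: B1 = {1, 2, 3, 4, 5}
Tree: (single bag)
With just one bag of size 5, the width is 5 − 1 = 4, so tw(G) ≤ 4. On the other hand G contains the 5-clique {1, 2, 3, 4, 5}. A clique must lie in a single bag of any decomposition, so no decomposition can have width below 4. Hence tw(G) = 4 exactly.

4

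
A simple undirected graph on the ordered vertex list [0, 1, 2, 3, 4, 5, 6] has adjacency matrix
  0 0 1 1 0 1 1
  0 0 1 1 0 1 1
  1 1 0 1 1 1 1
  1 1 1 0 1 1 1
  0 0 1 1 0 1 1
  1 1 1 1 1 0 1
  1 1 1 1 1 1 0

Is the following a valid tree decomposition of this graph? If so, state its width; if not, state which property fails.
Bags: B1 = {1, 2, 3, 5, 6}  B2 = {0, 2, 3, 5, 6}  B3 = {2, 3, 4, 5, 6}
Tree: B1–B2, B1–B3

Every vertex of G appears in some bag (union = {0, 1, 2, 3, 4, 5, 6}); every edge is covered by a bag; and for each vertex v the set of bags containing v is connected in the bag tree. The decomposition is therefore valid. The largest bag has 5 vertices, so the width is 4.

Yes; width 4.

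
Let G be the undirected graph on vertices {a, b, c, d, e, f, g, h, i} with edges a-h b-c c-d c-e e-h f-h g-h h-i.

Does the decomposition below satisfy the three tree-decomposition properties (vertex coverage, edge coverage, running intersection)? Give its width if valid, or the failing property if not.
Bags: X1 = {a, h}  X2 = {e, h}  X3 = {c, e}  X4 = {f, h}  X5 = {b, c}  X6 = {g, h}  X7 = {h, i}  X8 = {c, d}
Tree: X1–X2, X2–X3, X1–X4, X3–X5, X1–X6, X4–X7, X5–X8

Yes; width 1.

Every vertex of G appears in some bag (union = {a, b, c, d, e, f, g, h, i}); every edge is covered by a bag; and for each vertex v the set of bags containing v is connected in the bag tree. The decomposition is therefore valid. The largest bag has 2 vertices, so the width is 1.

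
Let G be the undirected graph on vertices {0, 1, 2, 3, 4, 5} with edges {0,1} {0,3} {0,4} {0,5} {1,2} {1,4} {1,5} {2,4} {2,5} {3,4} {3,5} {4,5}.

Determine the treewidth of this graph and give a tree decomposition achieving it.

Each bag holds 4 vertices, so the decomposition has width 3, which upper-bounds the treewidth. On the other hand G contains the 4-clique {0, 1, 4, 5}. A clique must lie in a single bag of any decomposition, so no decomposition can have width below 3. Combining the bounds, tw(G) = 3.

Treewidth 3.
One such decomposition:
Bags: B1 = {1, 2, 4, 5}  B2 = {0, 1, 4, 5}  B3 = {0, 3, 4, 5}
Tree: B1–B2, B2–B3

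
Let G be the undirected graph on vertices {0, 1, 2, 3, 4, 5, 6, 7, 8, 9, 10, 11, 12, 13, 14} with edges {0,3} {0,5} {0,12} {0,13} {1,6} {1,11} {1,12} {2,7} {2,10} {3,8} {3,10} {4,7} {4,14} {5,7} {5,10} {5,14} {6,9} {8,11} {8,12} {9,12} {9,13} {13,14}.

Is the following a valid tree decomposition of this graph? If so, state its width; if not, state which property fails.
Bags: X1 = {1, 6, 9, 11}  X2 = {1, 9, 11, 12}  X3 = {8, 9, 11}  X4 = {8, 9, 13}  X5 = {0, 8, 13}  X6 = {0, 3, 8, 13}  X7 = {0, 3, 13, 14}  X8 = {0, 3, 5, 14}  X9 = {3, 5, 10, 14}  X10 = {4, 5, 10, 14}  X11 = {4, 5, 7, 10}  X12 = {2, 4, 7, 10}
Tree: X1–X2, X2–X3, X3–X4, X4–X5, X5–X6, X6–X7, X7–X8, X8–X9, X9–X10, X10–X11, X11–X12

A tree decomposition must satisfy three properties: every vertex lies in some bag; for every edge, both endpoints lie together in some bag; and for every vertex, the bags containing it form a connected subtree. Here edge (12,8) lies in no bag, so the decomposition is invalid.

No — edge (12,8) lies in no bag.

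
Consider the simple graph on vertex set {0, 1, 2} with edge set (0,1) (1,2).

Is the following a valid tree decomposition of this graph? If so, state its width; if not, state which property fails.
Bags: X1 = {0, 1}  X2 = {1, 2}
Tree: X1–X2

Yes; width 1.

Vertex coverage: the bags together contain {0, 1, 2}, the full vertex set. Edge coverage: each edge of G has both endpoints in at least one bag. Running intersection: for every vertex, the bags containing it form a connected subtree. All three properties hold, so this is a valid tree decomposition of width max|bag| − 1 = 1, and hence tw(G) ≤ 1.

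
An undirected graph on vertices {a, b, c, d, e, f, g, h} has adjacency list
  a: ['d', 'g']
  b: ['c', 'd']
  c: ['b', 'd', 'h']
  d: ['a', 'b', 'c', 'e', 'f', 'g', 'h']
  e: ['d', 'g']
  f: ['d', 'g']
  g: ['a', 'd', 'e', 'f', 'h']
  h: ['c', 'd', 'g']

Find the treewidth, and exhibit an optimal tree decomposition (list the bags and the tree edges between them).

Treewidth 2.
Bags: B1 = {d, g, h}  B2 = {d, e, g}  B3 = {a, d, g}  B4 = {c, d, h}  B5 = {b, c, d}  B6 = {d, f, g}
Tree: B1–B2, B2–B3, B1–B4, B4–B5, B1–B6

Every bag has size at most 3, so the width is 3 − 1 = 2 and tw(G) ≤ 2. For the lower bound, the 3 vertices {d, e, g} are pairwise adjacent, and any tree decomposition puts a clique entirely inside one bag — forcing width ≥ 2. The upper and lower bounds meet at 2, so that is the treewidth.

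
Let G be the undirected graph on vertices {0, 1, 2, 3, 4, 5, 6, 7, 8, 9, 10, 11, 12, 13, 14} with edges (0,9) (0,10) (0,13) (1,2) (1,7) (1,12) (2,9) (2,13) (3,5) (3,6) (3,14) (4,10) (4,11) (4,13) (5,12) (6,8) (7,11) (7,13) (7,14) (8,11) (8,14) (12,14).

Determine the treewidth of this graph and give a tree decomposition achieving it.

The largest bag has 4 vertices, giving width 3; this decomposition certifies tw(G) ≤ 3. For the lower bound: the 4 vertex sets {0,9,10}, {4}, {13}, {1,2,7,11} are disjoint, each induces a connected subgraph, and every pair is joined by at least one edge of G. Contracting each set to a single vertex therefore yields K_{4} as a minor, and since treewidth is minor-monotone, tw(G) ≥ tw(K_{4}) = 3. Hence tw(G) = 3 exactly.

Treewidth 3.
One optimal decomposition is:
Bags: B1 = {0, 4, 9, 10}  B2 = {0, 4, 9, 13}  B3 = {2, 4, 9, 13}  B4 = {2, 4, 11, 13}  B5 = {2, 7, 11, 13}  B6 = {1, 2, 7, 11}  B7 = {1, 7, 8, 11}  B8 = {1, 7, 8, 14}  B9 = {1, 8, 12, 14}  B10 = {6, 8, 12, 14}  B11 = {3, 6, 12, 14}  B12 = {3, 5, 6, 12}
Tree: B1–B2, B2–B3, B3–B4, B4–B5, B5–B6, B6–B7, B7–B8, B8–B9, B9–B10, B10–B11, B11–B12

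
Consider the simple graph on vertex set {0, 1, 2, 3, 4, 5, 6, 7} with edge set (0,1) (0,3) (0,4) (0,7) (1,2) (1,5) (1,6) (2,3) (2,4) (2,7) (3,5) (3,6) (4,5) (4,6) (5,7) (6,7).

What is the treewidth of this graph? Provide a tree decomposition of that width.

The largest bag has 5 vertices, giving width 4; this decomposition certifies tw(G) ≤ 4. For the lower bound: the 5 vertex sets {4,6}, {0,1}, {5,7}, {3}, {2} are disjoint, each induces a connected subgraph, and every pair is joined by at least one edge of G. Contracting each set to a single vertex therefore yields K_{5} as a minor, and since treewidth is minor-monotone, tw(G) ≥ tw(K_{5}) = 4. Hence tw(G) = 4 exactly.

Treewidth 4.
One such decomposition:
Bags: B1 = {1, 3, 4, 6, 7}  B2 = {0, 1, 3, 4, 7}  B3 = {1, 3, 4, 5, 7}  B4 = {1, 2, 3, 4, 7}
Tree: B1–B2, B2–B3, B3–B4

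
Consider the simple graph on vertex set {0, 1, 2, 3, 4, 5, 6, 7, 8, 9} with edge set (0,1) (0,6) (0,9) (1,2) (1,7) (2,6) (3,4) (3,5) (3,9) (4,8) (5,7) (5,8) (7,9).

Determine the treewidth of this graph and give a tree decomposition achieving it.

Treewidth 2.
One optimal decomposition is:
Bags: B1 = {1, 2, 6}  B2 = {0, 1, 6}  B3 = {0, 1, 7}  B4 = {0, 7, 9}  B5 = {5, 7, 9}  B6 = {3, 5, 9}  B7 = {3, 5, 8}  B8 = {3, 4, 8}
Tree: B1–B2, B2–B3, B3–B4, B4–B5, B5–B6, B6–B7, B7–B8

The largest bag has 3 vertices, giving width 2; this decomposition certifies tw(G) ≤ 2. The edges 2–6–0–1–2 form a cycle, so G is not a tree and its treewidth is at least 2. Therefore the treewidth is 2.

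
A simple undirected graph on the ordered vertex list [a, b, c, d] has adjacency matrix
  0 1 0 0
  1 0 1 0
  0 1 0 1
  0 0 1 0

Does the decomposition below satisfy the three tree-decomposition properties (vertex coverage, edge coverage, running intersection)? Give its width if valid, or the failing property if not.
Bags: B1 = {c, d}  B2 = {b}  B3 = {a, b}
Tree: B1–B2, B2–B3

No — edge (c,b) lies in no bag.

A tree decomposition must satisfy three properties: every vertex lies in some bag; for every edge, both endpoints lie together in some bag; and for every vertex, the bags containing it form a connected subtree. Here edge (c,b) lies in no bag, so the decomposition is invalid.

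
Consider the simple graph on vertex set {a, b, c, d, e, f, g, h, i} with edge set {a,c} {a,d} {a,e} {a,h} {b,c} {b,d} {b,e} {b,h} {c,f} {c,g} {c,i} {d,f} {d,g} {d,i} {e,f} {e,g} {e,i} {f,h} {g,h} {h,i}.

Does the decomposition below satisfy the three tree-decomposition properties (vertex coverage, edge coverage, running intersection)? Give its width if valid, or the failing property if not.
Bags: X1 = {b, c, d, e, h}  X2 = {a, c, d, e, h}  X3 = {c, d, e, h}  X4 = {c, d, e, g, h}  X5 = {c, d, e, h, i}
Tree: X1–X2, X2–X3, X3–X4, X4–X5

No — vertex f appears in no bag.

A tree decomposition must satisfy three properties: every vertex lies in some bag; for every edge, both endpoints lie together in some bag; and for every vertex, the bags containing it form a connected subtree. Here vertex f appears in no bag, so the decomposition is invalid.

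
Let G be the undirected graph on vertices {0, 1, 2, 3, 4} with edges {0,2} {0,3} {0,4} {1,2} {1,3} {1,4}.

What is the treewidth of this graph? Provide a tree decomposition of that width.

Treewidth 2.
Bags: B1 = {0, 1, 3}  B2 = {0, 1, 4}  B3 = {0, 1, 2}
Tree: B1–B2, B2–B3

The largest bag has 3 vertices, giving width 2; this decomposition certifies tw(G) ≤ 2. Since 0–3–1–4–0 is a cycle in G, G is not acyclic. Forests are exactly the graphs of treewidth ≤ 1, so tw(G) ≥ 2. Combining the bounds, tw(G) = 2.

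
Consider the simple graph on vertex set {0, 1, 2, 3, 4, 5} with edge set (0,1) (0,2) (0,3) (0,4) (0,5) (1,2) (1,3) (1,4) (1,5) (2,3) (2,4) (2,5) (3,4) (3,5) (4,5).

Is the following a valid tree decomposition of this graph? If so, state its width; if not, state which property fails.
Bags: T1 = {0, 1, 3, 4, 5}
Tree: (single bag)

A tree decomposition must satisfy three properties: every vertex lies in some bag; for every edge, both endpoints lie together in some bag; and for every vertex, the bags containing it form a connected subtree. Here vertex 2 appears in no bag, so the decomposition is invalid.

No — vertex 2 appears in no bag.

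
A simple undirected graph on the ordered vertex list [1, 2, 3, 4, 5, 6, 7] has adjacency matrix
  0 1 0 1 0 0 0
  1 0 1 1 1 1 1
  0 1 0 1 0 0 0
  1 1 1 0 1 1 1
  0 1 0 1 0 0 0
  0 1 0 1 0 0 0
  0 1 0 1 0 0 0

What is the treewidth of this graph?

A width-2 tree decomposition is:
Bags: B1 = {2, 4, 7}  B2 = {2, 4, 5}  B3 = {2, 3, 4}  B4 = {1, 2, 4}  B5 = {2, 4, 6}
Tree: B1–B2, B1–B3, B3–B4, B2–B5
Each bag holds 3 vertices, so the decomposition has width 2, which upper-bounds the treewidth. On the other hand G contains the 3-clique {1, 2, 4}. A clique must lie in a single bag of any decomposition, so no decomposition can have width below 2. Hence tw(G) = 2 exactly.

2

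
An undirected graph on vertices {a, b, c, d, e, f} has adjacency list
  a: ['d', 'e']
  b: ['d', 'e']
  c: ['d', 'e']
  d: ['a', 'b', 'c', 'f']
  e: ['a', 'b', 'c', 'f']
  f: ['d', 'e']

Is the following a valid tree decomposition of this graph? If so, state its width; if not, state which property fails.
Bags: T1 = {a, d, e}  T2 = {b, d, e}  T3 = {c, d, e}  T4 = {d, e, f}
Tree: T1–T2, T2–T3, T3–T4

Yes; width 2.

Every vertex of G appears in some bag (union = {a, b, c, d, e, f}); every edge is covered by a bag; and for each vertex v the set of bags containing v is connected in the bag tree. The decomposition is therefore valid. The largest bag has 3 vertices, so the width is 2.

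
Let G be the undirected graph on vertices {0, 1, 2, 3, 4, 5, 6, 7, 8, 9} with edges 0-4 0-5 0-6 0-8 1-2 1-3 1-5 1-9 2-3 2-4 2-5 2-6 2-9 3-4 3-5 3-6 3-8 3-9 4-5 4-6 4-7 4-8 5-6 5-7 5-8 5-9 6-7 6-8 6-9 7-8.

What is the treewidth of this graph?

4

A width-4 tree decomposition is:
Bags: B1 = {2, 3, 5, 6, 9}  B2 = {2, 3, 4, 5, 6}  B3 = {3, 4, 5, 6, 8}  B4 = {4, 5, 6, 7, 8}  B5 = {0, 4, 5, 6, 8}  B6 = {1, 2, 3, 5, 9}
Tree: B1–B2, B2–B3, B3–B4, B3–B5, B1–B6
Each bag holds 5 vertices, so the decomposition has width 4, which upper-bounds the treewidth. On the other hand G contains the 5-clique {1, 2, 3, 5, 9}. A clique must lie in a single bag of any decomposition, so no decomposition can have width below 4. Therefore the treewidth is 4.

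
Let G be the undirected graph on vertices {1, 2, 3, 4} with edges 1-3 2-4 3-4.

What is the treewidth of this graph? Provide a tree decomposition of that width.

The largest bag has 2 vertices, giving width 1; this decomposition certifies tw(G) ≤ 1. G has an edge, so its treewidth is at least 1. Therefore the treewidth is 1.

Treewidth 1.
One optimal decomposition is:
Bags: B1 = {3, 4}  B2 = {1, 3}  B3 = {2, 4}
Tree: B1–B2, B1–B3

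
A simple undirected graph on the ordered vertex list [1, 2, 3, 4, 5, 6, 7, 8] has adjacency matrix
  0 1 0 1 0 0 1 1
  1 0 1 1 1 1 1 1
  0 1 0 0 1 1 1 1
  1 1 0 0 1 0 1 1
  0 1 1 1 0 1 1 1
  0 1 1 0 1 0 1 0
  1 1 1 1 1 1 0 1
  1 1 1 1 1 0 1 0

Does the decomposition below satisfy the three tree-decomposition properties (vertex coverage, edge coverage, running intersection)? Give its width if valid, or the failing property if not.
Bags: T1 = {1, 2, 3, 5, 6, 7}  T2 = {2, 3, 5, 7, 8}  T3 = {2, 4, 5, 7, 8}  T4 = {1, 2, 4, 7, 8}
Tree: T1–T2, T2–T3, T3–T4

No — bags containing vertex 1 are not connected in the tree.

A tree decomposition must satisfy three properties: every vertex lies in some bag; for every edge, both endpoints lie together in some bag; and for every vertex, the bags containing it form a connected subtree. Here bags containing vertex 1 are not connected in the tree, so the decomposition is invalid.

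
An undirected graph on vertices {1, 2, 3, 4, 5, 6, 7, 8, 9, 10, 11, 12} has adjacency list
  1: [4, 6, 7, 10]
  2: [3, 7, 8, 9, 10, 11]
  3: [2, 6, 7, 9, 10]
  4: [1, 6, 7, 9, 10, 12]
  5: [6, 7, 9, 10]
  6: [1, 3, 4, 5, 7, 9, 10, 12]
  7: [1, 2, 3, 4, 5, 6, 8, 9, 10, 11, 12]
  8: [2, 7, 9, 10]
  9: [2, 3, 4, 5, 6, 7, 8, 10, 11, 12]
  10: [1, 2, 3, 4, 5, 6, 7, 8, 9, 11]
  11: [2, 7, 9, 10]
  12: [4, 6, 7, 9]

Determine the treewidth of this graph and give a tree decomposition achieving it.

The largest bag has 5 vertices, giving width 4; this decomposition certifies tw(G) ≤ 4. On the other hand G contains the 5-clique {1, 4, 6, 7, 10}. A clique must lie in a single bag of any decomposition, so no decomposition can have width below 4. Therefore the treewidth is 4.

Treewidth 4.
One such decomposition:
Bags: B1 = {3, 6, 7, 9, 10}  B2 = {4, 6, 7, 9, 10}  B3 = {4, 6, 7, 9, 12}  B4 = {2, 3, 7, 9, 10}  B5 = {2, 7, 9, 10, 11}  B6 = {2, 7, 8, 9, 10}  B7 = {1, 4, 6, 7, 10}  B8 = {5, 6, 7, 9, 10}
Tree: B1–B2, B2–B3, B1–B4, B4–B5, B4–B6, B2–B7, B1–B8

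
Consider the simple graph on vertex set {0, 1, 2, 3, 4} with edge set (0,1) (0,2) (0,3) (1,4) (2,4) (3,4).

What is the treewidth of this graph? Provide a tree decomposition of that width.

Treewidth 2.
One such decomposition:
Bags: B1 = {0, 3, 4}  B2 = {0, 1, 4}  B3 = {0, 2, 4}
Tree: B1–B2, B2–B3

The largest bag has 3 vertices, giving width 2; this decomposition certifies tw(G) ≤ 2. The edges 0–3–4–1–0 form a cycle, so G is not a tree and its treewidth is at least 2. Hence tw(G) = 2 exactly.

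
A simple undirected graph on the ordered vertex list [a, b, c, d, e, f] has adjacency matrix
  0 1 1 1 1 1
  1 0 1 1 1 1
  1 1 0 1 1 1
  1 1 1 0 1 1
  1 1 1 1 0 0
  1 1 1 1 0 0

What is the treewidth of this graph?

4

A width-4 tree decomposition is:
Bags: B1 = {a, b, c, d, e}  B2 = {a, b, c, d, f}
Tree: B1–B2
The largest bag has 5 vertices, giving width 4; this decomposition certifies tw(G) ≤ 4. Conversely, {a, b, c, d, e} is a clique of size 5, and the vertices of any clique must share a bag in every tree decomposition; so some bag has ≥ 5 vertices and tw(G) ≥ 4. Therefore the treewidth is 4.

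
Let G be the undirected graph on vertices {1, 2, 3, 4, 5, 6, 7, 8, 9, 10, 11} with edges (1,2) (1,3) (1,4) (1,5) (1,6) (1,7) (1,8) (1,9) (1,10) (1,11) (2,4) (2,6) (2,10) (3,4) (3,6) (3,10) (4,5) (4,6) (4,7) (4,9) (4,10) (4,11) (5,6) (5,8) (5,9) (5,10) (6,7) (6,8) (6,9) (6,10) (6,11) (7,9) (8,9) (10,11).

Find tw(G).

A width-4 tree decomposition is:
Bags: B1 = {1, 4, 5, 6, 9}  B2 = {1, 4, 5, 6, 10}  B3 = {1, 5, 6, 8, 9}  B4 = {1, 4, 6, 7, 9}  B5 = {1, 2, 4, 6, 10}  B6 = {1, 4, 6, 10, 11}  B7 = {1, 3, 4, 6, 10}
Tree: B1–B2, B1–B3, B1–B4, B2–B5, B2–B6, B5–B7
The largest bag has 5 vertices, giving width 4; this decomposition certifies tw(G) ≤ 4. On the other hand G contains the 5-clique {1, 5, 6, 8, 9}. A clique must lie in a single bag of any decomposition, so no decomposition can have width below 4. The upper and lower bounds meet at 4, so that is the treewidth.

4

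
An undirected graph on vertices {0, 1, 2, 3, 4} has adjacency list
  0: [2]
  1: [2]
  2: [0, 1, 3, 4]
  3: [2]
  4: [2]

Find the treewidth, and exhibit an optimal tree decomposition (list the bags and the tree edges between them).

Every bag has size at most 2, so the width is 2 − 1 = 1 and tw(G) ≤ 1. Since G has at least one edge (e.g. 2–1), it is not an edgeless graph, so tw(G) ≥ 1. Hence tw(G) = 1 exactly.

Treewidth 1.
One optimal decomposition is:
Bags: B1 = {1, 2}  B2 = {2, 4}  B3 = {0, 2}  B4 = {2, 3}
Tree: B1–B2, B1–B3, B2–B4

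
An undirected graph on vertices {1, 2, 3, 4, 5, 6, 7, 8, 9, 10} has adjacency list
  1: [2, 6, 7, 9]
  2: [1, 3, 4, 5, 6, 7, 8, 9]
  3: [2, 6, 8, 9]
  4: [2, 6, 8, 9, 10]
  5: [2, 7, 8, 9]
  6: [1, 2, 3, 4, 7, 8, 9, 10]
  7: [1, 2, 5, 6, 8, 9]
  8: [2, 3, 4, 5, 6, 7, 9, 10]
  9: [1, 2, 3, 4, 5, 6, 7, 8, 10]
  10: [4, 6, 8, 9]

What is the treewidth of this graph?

A width-4 tree decomposition is:
Bags: B1 = {2, 6, 7, 8, 9}  B2 = {2, 4, 6, 8, 9}  B3 = {2, 5, 7, 8, 9}  B4 = {2, 3, 6, 8, 9}  B5 = {1, 2, 6, 7, 9}  B6 = {4, 6, 8, 9, 10}
Tree: B1–B2, B1–B3, B1–B4, B1–B5, B2–B6
Every bag has size at most 5, so the width is 5 − 1 = 4 and tw(G) ≤ 4. Conversely, {2, 5, 7, 8, 9} is a clique of size 5, and the vertices of any clique must share a bag in every tree decomposition; so some bag has ≥ 5 vertices and tw(G) ≥ 4. The upper and lower bounds meet at 4, so that is the treewidth.

4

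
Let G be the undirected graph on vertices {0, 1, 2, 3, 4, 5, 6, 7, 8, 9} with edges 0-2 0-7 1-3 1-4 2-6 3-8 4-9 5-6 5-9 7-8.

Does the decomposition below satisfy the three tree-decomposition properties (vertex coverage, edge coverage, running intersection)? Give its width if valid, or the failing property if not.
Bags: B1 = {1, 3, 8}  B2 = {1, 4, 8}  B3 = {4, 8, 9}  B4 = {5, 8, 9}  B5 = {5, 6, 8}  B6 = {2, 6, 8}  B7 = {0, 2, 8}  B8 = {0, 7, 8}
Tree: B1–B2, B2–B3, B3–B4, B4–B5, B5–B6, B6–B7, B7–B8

Every vertex of G appears in some bag (union = {0, 1, 2, 3, 4, 5, 6, 7, 8, 9}); every edge is covered by a bag; and for each vertex v the set of bags containing v is connected in the bag tree. The decomposition is therefore valid. The largest bag has 3 vertices, so the width is 2.

Yes; width 2.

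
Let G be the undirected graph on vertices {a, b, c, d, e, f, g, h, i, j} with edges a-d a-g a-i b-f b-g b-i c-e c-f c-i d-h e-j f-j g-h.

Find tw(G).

A width-2 tree decomposition is:
Bags: B1 = {e, f, j}  B2 = {c, e, f}  B3 = {b, c, f}  B4 = {b, c, i}  B5 = {b, g, i}  B6 = {a, g, i}  B7 = {a, g, h}  B8 = {a, d, h}
Tree: B1–B2, B2–B3, B3–B4, B4–B5, B5–B6, B6–B7, B7–B8
Every bag has size at most 3, so the width is 3 − 1 = 2 and tw(G) ≤ 2. The edges j–e–c–f–j form a cycle, so G is not a tree and its treewidth is at least 2. Hence tw(G) = 2 exactly.

2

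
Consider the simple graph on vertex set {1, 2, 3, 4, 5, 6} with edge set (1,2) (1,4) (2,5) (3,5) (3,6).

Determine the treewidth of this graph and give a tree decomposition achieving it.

Each bag holds 2 vertices, so the decomposition has width 1, which upper-bounds the treewidth. G has an edge, so its treewidth is at least 1. Hence tw(G) = 1 exactly.

Treewidth 1.
One such decomposition:
Bags: B1 = {3, 5}  B2 = {2, 5}  B3 = {1, 2}  B4 = {1, 4}  B5 = {3, 6}
Tree: B1–B2, B2–B3, B3–B4, B1–B5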